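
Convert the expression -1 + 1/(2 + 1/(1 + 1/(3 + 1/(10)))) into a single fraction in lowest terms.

-72/113

Compute successive convergents:
a_0 = -1: -1/1
a_1 = 2: -1/2
a_2 = 1: -2/3
a_3 = 3: -7/11
a_4 = 10: -72/113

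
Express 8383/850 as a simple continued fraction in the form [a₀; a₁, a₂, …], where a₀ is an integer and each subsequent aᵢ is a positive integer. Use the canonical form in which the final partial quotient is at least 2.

8383 ÷ 850 → quotient 9, remainder 733
850 ÷ 733 → quotient 1, remainder 117
733 ÷ 117 → quotient 6, remainder 31
117 ÷ 31 → quotient 3, remainder 24
31 ÷ 24 → quotient 1, remainder 7
24 ÷ 7 → quotient 3, remainder 3
7 ÷ 3 → quotient 2, remainder 1
3 ÷ 1 → quotient 3, remainder 0

[9; 1, 6, 3, 1, 3, 2, 3]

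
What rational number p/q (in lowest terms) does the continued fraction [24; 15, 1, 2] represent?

1131/47

a_0 = 24: 24/1
a_1 = 15: 361/15
a_2 = 1: 385/16
a_3 = 2: 1131/47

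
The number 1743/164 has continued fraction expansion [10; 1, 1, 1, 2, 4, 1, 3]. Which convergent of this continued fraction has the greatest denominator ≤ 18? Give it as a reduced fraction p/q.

85/8

a_0 = 10: 10/1  (≤ bound)
a_1 = 1: 11/1  (≤ bound)
a_2 = 1: 21/2  (≤ bound)
a_3 = 1: 32/3  (≤ bound)
a_4 = 2: 85/8  (≤ bound)
a_5 = 4: 372/35  (> 18, stop)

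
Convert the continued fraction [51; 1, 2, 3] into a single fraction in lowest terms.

a_0 = 51: 51/1
a_1 = 1: 52/1
a_2 = 2: 155/3
a_3 = 3: 517/10

517/10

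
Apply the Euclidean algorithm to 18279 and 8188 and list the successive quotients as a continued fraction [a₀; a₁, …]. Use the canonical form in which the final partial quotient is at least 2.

[2; 4, 3, 3, 3, 2, 3, 7]

Apply division with remainder until the remainder is 0:
⌊18279/8188⌋ = 2, remainder 1903
⌊8188/1903⌋ = 4, remainder 576
⌊1903/576⌋ = 3, remainder 175
⌊576/175⌋ = 3, remainder 51
⌊175/51⌋ = 3, remainder 22
⌊51/22⌋ = 2, remainder 7
⌊22/7⌋ = 3, remainder 1
⌊7/1⌋ = 7, remainder 0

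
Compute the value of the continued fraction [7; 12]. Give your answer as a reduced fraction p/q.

a_0 = 7: 7/1
a_1 = 12: 85/12

85/12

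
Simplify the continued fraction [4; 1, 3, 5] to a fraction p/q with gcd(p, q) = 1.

100/21

a_0 = 4: 4/1
a_1 = 1: 5/1
a_2 = 3: 19/4
a_3 = 5: 100/21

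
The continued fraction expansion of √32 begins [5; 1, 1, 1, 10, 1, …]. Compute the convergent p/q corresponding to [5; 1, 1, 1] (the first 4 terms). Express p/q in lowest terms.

a_0 = 5: 5/1
a_1 = 1: 6/1
a_2 = 1: 11/2
a_3 = 1: 17/3

17/3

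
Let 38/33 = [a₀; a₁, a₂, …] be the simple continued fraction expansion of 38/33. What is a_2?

Repeatedly divide and take the remainder:
38 = 1·33 + 5, so a_0 = 1
33 = 6·5 + 3, so a_1 = 6
5 = 1·3 + 2, so a_2 = 1

1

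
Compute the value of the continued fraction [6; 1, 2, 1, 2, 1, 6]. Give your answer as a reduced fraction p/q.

680/101

Start with 6.
1 + 1/(6/1) = 1 + 1/6 = 7/6
2 + 1/(7/6) = 2 + 6/7 = 20/7
1 + 1/(20/7) = 1 + 7/20 = 27/20
2 + 1/(27/20) = 2 + 20/27 = 74/27
1 + 1/(74/27) = 1 + 27/74 = 101/74
6 + 1/(101/74) = 6 + 74/101 = 680/101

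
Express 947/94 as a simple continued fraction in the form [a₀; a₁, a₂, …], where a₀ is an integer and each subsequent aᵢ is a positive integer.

Apply division with remainder until the remainder is 0:
947 ÷ 94 → quotient 10, remainder 7
94 ÷ 7 → quotient 13, remainder 3
7 ÷ 3 → quotient 2, remainder 1
3 ÷ 1 → quotient 3, remainder 0

[10; 13, 2, 3]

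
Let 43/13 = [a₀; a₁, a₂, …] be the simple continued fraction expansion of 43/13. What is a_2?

4

43 = 3·13 + 4, so a_0 = 3
13 = 3·4 + 1, so a_1 = 3
4 = 4·1 + 0, so a_2 = 4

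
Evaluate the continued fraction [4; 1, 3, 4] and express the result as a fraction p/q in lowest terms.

81/17

a_0 = 4: 4/1
a_1 = 1: 5/1
a_2 = 3: 19/4
a_3 = 4: 81/17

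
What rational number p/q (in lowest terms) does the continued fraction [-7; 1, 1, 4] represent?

-58/9

Start with 4.
1 + 1/(4/1) = 1 + 1/4 = 5/4
1 + 1/(5/4) = 1 + 4/5 = 9/5
-7 + 1/(9/5) = -7 + 5/9 = -58/9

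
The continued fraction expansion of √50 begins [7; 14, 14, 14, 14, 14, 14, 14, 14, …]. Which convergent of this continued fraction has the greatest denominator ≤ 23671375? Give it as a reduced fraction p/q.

a_0 = 7: 7/1  (≤ bound)
a_1 = 14: 99/14  (≤ bound)
a_2 = 14: 1393/197  (≤ bound)
a_3 = 14: 19601/2772  (≤ bound)
a_4 = 14: 275807/39005  (≤ bound)
a_5 = 14: 3880899/548842  (≤ bound)
a_6 = 14: 54608393/7722793  (≤ bound)
a_7 = 14: 768398401/108667944  (> 23671375, stop)

54608393/7722793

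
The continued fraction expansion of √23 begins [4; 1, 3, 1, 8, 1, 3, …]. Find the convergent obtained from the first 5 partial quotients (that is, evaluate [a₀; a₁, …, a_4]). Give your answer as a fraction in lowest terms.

211/44

Start with 8.
1 + 1/(8/1) = 1 + 1/8 = 9/8
3 + 1/(9/8) = 3 + 8/9 = 35/9
1 + 1/(35/9) = 1 + 9/35 = 44/35
4 + 1/(44/35) = 4 + 35/44 = 211/44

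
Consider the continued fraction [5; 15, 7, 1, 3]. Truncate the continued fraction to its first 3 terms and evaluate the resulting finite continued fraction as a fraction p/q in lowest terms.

537/106

Work from the innermost term outward:
Start with 7.
15 + 1/(7/1) = 15 + 1/7 = 106/7
5 + 1/(106/7) = 5 + 7/106 = 537/106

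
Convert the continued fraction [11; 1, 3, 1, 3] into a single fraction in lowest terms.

Start with 3.
1 + 1/(3/1) = 1 + 1/3 = 4/3
3 + 1/(4/3) = 3 + 3/4 = 15/4
1 + 1/(15/4) = 1 + 4/15 = 19/15
11 + 1/(19/15) = 11 + 15/19 = 224/19

224/19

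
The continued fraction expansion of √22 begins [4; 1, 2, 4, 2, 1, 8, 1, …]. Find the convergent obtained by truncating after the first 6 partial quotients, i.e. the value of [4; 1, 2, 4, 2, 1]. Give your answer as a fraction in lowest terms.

197/42

Compute successive convergents:
a_0 = 4: 4/1
a_1 = 1: 5/1
a_2 = 2: 14/3
a_3 = 4: 61/13
a_4 = 2: 136/29
a_5 = 1: 197/42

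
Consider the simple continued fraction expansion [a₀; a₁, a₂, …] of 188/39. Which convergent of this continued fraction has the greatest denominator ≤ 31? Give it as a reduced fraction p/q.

53/11

List convergents until the denominator exceeds the bound:
a_0 = 4: 4/1  (≤ bound)
a_1 = 1: 5/1  (≤ bound)
a_2 = 4: 24/5  (≤ bound)
a_3 = 1: 29/6  (≤ bound)
a_4 = 1: 53/11  (≤ bound)
a_5 = 3: 188/39  (> 31, stop)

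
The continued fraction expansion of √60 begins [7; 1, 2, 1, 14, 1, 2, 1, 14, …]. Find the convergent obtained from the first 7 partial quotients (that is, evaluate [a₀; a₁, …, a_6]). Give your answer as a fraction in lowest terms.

1433/185

Collapse the nested fraction from the inside out:
Start with 2.
1 + 1/(2/1) = 1 + 1/2 = 3/2
14 + 1/(3/2) = 14 + 2/3 = 44/3
1 + 1/(44/3) = 1 + 3/44 = 47/44
2 + 1/(47/44) = 2 + 44/47 = 138/47
1 + 1/(138/47) = 1 + 47/138 = 185/138
7 + 1/(185/138) = 7 + 138/185 = 1433/185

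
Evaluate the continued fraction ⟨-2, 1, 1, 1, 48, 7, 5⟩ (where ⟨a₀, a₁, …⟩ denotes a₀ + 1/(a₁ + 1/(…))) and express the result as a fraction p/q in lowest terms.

a_0 = -2: -2/1
a_1 = 1: -1/1
a_2 = 1: -3/2
a_3 = 1: -4/3
a_4 = 48: -195/146
a_5 = 7: -1369/1025
a_6 = 5: -7040/5271

-7040/5271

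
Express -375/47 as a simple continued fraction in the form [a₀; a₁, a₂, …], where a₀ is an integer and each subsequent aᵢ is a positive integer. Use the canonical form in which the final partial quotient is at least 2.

[-8; 47]

-375 = -8·47 + 1, so a_0 = -8
47 = 47·1 + 0, so a_1 = 47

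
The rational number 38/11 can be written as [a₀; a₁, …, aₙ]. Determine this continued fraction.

⌊38/11⌋ = 3, remainder 5
⌊11/5⌋ = 2, remainder 1
⌊5/1⌋ = 5, remainder 0

[3; 2, 5]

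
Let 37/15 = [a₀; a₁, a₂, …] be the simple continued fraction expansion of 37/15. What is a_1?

Repeatedly divide and take the remainder:
37 ÷ 15 → quotient 2, remainder 7
15 ÷ 7 → quotient 2, remainder 1

2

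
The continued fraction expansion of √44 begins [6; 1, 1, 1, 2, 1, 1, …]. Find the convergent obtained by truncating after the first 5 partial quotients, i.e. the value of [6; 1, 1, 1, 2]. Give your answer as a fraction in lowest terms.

a_0 = 6: 6/1
a_1 = 1: 7/1
a_2 = 1: 13/2
a_3 = 1: 20/3
a_4 = 2: 53/8

53/8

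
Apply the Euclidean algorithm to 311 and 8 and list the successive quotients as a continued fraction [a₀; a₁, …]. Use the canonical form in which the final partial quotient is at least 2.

[38; 1, 7]

⌊311/8⌋ = 38, remainder 7
⌊8/7⌋ = 1, remainder 1
⌊7/1⌋ = 7, remainder 0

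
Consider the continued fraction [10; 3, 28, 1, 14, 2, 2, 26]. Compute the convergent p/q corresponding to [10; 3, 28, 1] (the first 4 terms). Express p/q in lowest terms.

Work from the innermost term outward:
Start with 1.
28 + 1/(1/1) = 28 + 1/1 = 29/1
3 + 1/(29/1) = 3 + 1/29 = 88/29
10 + 1/(88/29) = 10 + 29/88 = 909/88

909/88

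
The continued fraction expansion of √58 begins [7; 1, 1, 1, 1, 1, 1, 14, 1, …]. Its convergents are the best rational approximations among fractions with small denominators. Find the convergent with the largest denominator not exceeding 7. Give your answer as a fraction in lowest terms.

38/5

List convergents until the denominator exceeds the bound:
a_0 = 7: 7/1  (≤ bound)
a_1 = 1: 8/1  (≤ bound)
a_2 = 1: 15/2  (≤ bound)
a_3 = 1: 23/3  (≤ bound)
a_4 = 1: 38/5  (≤ bound)
a_5 = 1: 61/8  (> 7, stop)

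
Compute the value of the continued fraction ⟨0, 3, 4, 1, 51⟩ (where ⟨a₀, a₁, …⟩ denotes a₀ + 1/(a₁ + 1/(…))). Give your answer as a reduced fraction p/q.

Build up convergents one term at a time:
a_0 = 0: 0/1
a_1 = 3: 1/3
a_2 = 4: 4/13
a_3 = 1: 5/16
a_4 = 51: 259/829

259/829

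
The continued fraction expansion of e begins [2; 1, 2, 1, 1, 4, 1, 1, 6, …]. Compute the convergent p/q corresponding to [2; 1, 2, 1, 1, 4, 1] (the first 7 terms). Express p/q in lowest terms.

106/39

a_0 = 2: 2/1
a_1 = 1: 3/1
a_2 = 2: 8/3
a_3 = 1: 11/4
a_4 = 1: 19/7
a_5 = 4: 87/32
a_6 = 1: 106/39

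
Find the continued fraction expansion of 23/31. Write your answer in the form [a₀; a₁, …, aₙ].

[0; 1, 2, 1, 7]

23 = 0·31 + 23, so a_0 = 0
31 = 1·23 + 8, so a_1 = 1
23 = 2·8 + 7, so a_2 = 2
8 = 1·7 + 1, so a_3 = 1
7 = 7·1 + 0, so a_4 = 7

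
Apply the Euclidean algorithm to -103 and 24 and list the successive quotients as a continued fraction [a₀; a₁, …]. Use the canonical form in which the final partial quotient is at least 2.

[-5; 1, 2, 2, 3]

⌊-103/24⌋ = -5, remainder 17
⌊24/17⌋ = 1, remainder 7
⌊17/7⌋ = 2, remainder 3
⌊7/3⌋ = 2, remainder 1
⌊3/1⌋ = 3, remainder 0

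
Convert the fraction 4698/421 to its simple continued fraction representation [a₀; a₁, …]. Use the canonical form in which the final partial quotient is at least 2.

[11; 6, 3, 1, 1, 9]

Run the Euclidean algorithm, recording each quotient:
4698 ÷ 421 → quotient 11, remainder 67
421 ÷ 67 → quotient 6, remainder 19
67 ÷ 19 → quotient 3, remainder 10
19 ÷ 10 → quotient 1, remainder 9
10 ÷ 9 → quotient 1, remainder 1
9 ÷ 1 → quotient 9, remainder 0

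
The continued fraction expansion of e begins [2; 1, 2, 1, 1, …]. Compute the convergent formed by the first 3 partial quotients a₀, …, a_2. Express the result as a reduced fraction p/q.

Work from the innermost term outward:
Start with 2.
1 + 1/(2/1) = 1 + 1/2 = 3/2
2 + 1/(3/2) = 2 + 2/3 = 8/3

8/3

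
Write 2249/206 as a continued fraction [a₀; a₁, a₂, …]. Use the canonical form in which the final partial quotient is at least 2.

⌊2249/206⌋ = 10, remainder 189
⌊206/189⌋ = 1, remainder 17
⌊189/17⌋ = 11, remainder 2
⌊17/2⌋ = 8, remainder 1
⌊2/1⌋ = 2, remainder 0

[10; 1, 11, 8, 2]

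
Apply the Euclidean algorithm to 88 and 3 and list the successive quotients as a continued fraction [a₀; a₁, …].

[29; 3]

⌊88/3⌋ = 29, remainder 1
⌊3/1⌋ = 3, remainder 0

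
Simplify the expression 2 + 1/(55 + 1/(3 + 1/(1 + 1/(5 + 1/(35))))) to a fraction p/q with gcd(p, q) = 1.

90221/44706

a_0 = 2: 2/1
a_1 = 55: 111/55
a_2 = 3: 335/166
a_3 = 1: 446/221
a_4 = 5: 2565/1271
a_5 = 35: 90221/44706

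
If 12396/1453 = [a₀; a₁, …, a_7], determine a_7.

2

Apply division with remainder until the remainder is 0:
12396 ÷ 1453 → quotient 8, remainder 772
1453 ÷ 772 → quotient 1, remainder 681
772 ÷ 681 → quotient 1, remainder 91
681 ÷ 91 → quotient 7, remainder 44
91 ÷ 44 → quotient 2, remainder 3
44 ÷ 3 → quotient 14, remainder 2
3 ÷ 2 → quotient 1, remainder 1
2 ÷ 1 → quotient 2, remainder 0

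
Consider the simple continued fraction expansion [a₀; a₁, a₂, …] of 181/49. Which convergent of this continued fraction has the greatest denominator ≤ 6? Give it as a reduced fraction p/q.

11/3

a_0 = 3: 3/1  (≤ bound)
a_1 = 1: 4/1  (≤ bound)
a_2 = 2: 11/3  (≤ bound)
a_3 = 3: 37/10  (> 6, stop)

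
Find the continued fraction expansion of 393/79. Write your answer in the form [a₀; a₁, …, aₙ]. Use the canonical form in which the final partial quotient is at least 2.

[4; 1, 38, 2]

Repeatedly divide and take the remainder:
⌊393/79⌋ = 4, remainder 77
⌊79/77⌋ = 1, remainder 2
⌊77/2⌋ = 38, remainder 1
⌊2/1⌋ = 2, remainder 0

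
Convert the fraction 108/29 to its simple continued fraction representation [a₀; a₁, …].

[3; 1, 2, 1, 1, 1, 2]

Repeatedly divide and take the remainder:
108 = 3·29 + 21, so a_0 = 3
29 = 1·21 + 8, so a_1 = 1
21 = 2·8 + 5, so a_2 = 2
8 = 1·5 + 3, so a_3 = 1
5 = 1·3 + 2, so a_4 = 1
3 = 1·2 + 1, so a_5 = 1
2 = 2·1 + 0, so a_6 = 2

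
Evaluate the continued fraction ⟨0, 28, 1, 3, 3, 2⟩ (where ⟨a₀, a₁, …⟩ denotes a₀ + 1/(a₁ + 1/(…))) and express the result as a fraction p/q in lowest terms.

30/863

a_0 = 0: 0/1
a_1 = 28: 1/28
a_2 = 1: 1/29
a_3 = 3: 4/115
a_4 = 3: 13/374
a_5 = 2: 30/863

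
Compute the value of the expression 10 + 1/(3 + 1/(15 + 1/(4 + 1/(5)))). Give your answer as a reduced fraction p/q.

10130/981

Compute successive convergents:
a_0 = 10: 10/1
a_1 = 3: 31/3
a_2 = 15: 475/46
a_3 = 4: 1931/187
a_4 = 5: 10130/981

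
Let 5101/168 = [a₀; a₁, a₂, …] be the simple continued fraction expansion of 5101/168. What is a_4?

Apply division with remainder until the remainder is 0:
5101 ÷ 168 → quotient 30, remainder 61
168 ÷ 61 → quotient 2, remainder 46
61 ÷ 46 → quotient 1, remainder 15
46 ÷ 15 → quotient 3, remainder 1
15 ÷ 1 → quotient 15, remainder 0

15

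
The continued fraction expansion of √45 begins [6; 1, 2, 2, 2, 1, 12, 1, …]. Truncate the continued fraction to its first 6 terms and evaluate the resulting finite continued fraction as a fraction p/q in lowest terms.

161/24

Start with 1.
2 + 1/(1/1) = 2 + 1/1 = 3/1
2 + 1/(3/1) = 2 + 1/3 = 7/3
2 + 1/(7/3) = 2 + 3/7 = 17/7
1 + 1/(17/7) = 1 + 7/17 = 24/17
6 + 1/(24/17) = 6 + 17/24 = 161/24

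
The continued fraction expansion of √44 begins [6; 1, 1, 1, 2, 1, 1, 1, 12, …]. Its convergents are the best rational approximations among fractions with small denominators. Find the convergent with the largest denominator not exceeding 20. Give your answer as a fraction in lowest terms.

List convergents until the denominator exceeds the bound:
a_0 = 6: 6/1  (≤ bound)
a_1 = 1: 7/1  (≤ bound)
a_2 = 1: 13/2  (≤ bound)
a_3 = 1: 20/3  (≤ bound)
a_4 = 2: 53/8  (≤ bound)
a_5 = 1: 73/11  (≤ bound)
a_6 = 1: 126/19  (≤ bound)
a_7 = 1: 199/30  (> 20, stop)

126/19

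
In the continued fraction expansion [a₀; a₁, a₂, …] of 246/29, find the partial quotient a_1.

2

246 = 8·29 + 14, so a_0 = 8
29 = 2·14 + 1, so a_1 = 2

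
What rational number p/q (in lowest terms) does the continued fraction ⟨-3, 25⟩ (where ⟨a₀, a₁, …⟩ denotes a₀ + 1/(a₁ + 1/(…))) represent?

a_0 = -3: -3/1
a_1 = 25: -74/25

-74/25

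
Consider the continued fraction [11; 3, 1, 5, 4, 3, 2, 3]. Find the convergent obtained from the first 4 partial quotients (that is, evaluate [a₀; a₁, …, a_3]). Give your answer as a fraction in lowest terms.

259/23

Work from the innermost term outward:
Start with 5.
1 + 1/(5/1) = 1 + 1/5 = 6/5
3 + 1/(6/5) = 3 + 5/6 = 23/6
11 + 1/(23/6) = 11 + 6/23 = 259/23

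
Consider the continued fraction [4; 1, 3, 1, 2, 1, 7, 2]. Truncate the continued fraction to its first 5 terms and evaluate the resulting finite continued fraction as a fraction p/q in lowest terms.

67/14

Use the convergent recurrence hₖ = aₖ·hₖ₋₁ + hₖ₋₂ (and likewise for the denominators kₖ):
a_0 = 4: 4/1
a_1 = 1: 5/1
a_2 = 3: 19/4
a_3 = 1: 24/5
a_4 = 2: 67/14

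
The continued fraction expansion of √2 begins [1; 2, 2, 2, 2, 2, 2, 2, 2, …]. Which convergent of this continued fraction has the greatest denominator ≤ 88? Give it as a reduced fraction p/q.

List convergents until the denominator exceeds the bound:
a_0 = 1: 1/1  (≤ bound)
a_1 = 2: 3/2  (≤ bound)
a_2 = 2: 7/5  (≤ bound)
a_3 = 2: 17/12  (≤ bound)
a_4 = 2: 41/29  (≤ bound)
a_5 = 2: 99/70  (≤ bound)
a_6 = 2: 239/169  (> 88, stop)

99/70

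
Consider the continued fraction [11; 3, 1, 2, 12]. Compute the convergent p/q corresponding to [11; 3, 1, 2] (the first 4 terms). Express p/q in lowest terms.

124/11

Start with 2.
1 + 1/(2/1) = 1 + 1/2 = 3/2
3 + 1/(3/2) = 3 + 2/3 = 11/3
11 + 1/(11/3) = 11 + 3/11 = 124/11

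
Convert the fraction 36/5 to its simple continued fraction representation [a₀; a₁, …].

Repeatedly divide and take the remainder:
⌊36/5⌋ = 7, remainder 1
⌊5/1⌋ = 5, remainder 0

[7; 5]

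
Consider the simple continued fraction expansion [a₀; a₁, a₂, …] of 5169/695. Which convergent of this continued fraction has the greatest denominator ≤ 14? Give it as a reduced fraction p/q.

52/7

a_0 = 7: 7/1  (≤ bound)
a_1 = 2: 15/2  (≤ bound)
a_2 = 3: 52/7  (≤ bound)
a_3 = 2: 119/16  (> 14, stop)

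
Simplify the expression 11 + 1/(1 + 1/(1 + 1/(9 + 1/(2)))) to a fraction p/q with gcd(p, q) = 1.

461/40

a_0 = 11: 11/1
a_1 = 1: 12/1
a_2 = 1: 23/2
a_3 = 9: 219/19
a_4 = 2: 461/40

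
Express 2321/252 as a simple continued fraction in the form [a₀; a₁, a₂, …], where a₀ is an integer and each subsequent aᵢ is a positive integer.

[9; 4, 1, 3, 13]

2321 = 9·252 + 53, so a_0 = 9
252 = 4·53 + 40, so a_1 = 4
53 = 1·40 + 13, so a_2 = 1
40 = 3·13 + 1, so a_3 = 3
13 = 13·1 + 0, so a_4 = 13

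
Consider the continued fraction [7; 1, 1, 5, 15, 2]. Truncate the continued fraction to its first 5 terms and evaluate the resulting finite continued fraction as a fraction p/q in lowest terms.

a_0 = 7: 7/1
a_1 = 1: 8/1
a_2 = 1: 15/2
a_3 = 5: 83/11
a_4 = 15: 1260/167

1260/167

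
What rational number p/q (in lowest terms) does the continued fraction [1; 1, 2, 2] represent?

12/7

Compute successive convergents:
a_0 = 1: 1/1
a_1 = 1: 2/1
a_2 = 2: 5/3
a_3 = 2: 12/7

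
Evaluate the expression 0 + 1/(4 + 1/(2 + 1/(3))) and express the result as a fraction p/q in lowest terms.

7/31

Use the convergent recurrence hₖ = aₖ·hₖ₋₁ + hₖ₋₂ (and likewise for the denominators kₖ):
a_0 = 0: 0/1
a_1 = 4: 1/4
a_2 = 2: 2/9
a_3 = 3: 7/31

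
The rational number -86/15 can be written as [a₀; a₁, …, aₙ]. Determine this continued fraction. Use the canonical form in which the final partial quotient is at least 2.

[-6; 3, 1, 3]

-86 ÷ 15 → quotient -6, remainder 4
15 ÷ 4 → quotient 3, remainder 3
4 ÷ 3 → quotient 1, remainder 1
3 ÷ 1 → quotient 3, remainder 0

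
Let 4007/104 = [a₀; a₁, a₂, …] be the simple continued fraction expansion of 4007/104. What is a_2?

1

Run the Euclidean algorithm, recording each quotient:
4007 = 38·104 + 55, so a_0 = 38
104 = 1·55 + 49, so a_1 = 1
55 = 1·49 + 6, so a_2 = 1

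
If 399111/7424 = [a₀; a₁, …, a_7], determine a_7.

399111 ÷ 7424 → quotient 53, remainder 5639
7424 ÷ 5639 → quotient 1, remainder 1785
5639 ÷ 1785 → quotient 3, remainder 284
1785 ÷ 284 → quotient 6, remainder 81
284 ÷ 81 → quotient 3, remainder 41
81 ÷ 41 → quotient 1, remainder 40
41 ÷ 40 → quotient 1, remainder 1
40 ÷ 1 → quotient 40, remainder 0

40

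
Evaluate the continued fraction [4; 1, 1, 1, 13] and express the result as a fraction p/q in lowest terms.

191/41

a_0 = 4: 4/1
a_1 = 1: 5/1
a_2 = 1: 9/2
a_3 = 1: 14/3
a_4 = 13: 191/41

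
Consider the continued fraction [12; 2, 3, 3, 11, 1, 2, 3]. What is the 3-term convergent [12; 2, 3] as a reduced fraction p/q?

Start with 3.
2 + 1/(3/1) = 2 + 1/3 = 7/3
12 + 1/(7/3) = 12 + 3/7 = 87/7

87/7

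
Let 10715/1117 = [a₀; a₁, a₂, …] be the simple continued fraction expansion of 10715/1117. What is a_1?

1

Repeatedly divide and take the remainder:
⌊10715/1117⌋ = 9, remainder 662
⌊1117/662⌋ = 1, remainder 455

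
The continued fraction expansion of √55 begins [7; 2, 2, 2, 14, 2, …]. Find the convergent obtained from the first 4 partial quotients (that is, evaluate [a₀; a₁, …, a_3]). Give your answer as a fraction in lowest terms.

89/12

Collapse the nested fraction from the inside out:
Start with 2.
2 + 1/(2/1) = 2 + 1/2 = 5/2
2 + 1/(5/2) = 2 + 2/5 = 12/5
7 + 1/(12/5) = 7 + 5/12 = 89/12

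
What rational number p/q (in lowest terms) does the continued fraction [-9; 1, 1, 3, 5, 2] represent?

a_0 = -9: -9/1
a_1 = 1: -8/1
a_2 = 1: -17/2
a_3 = 3: -59/7
a_4 = 5: -312/37
a_5 = 2: -683/81

-683/81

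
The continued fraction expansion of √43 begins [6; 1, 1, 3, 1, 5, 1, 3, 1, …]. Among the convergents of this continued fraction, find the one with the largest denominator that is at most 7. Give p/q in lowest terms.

46/7

a_0 = 6: 6/1  (≤ bound)
a_1 = 1: 7/1  (≤ bound)
a_2 = 1: 13/2  (≤ bound)
a_3 = 3: 46/7  (≤ bound)
a_4 = 1: 59/9  (> 7, stop)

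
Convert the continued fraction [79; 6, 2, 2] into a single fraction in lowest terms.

2533/32

a_0 = 79: 79/1
a_1 = 6: 475/6
a_2 = 2: 1029/13
a_3 = 2: 2533/32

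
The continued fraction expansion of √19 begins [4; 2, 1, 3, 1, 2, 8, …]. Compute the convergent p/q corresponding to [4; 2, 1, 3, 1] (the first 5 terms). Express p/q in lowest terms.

Start with 1.
3 + 1/(1/1) = 3 + 1/1 = 4/1
1 + 1/(4/1) = 1 + 1/4 = 5/4
2 + 1/(5/4) = 2 + 4/5 = 14/5
4 + 1/(14/5) = 4 + 5/14 = 61/14

61/14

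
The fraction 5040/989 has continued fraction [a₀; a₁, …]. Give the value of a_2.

Apply division with remainder until the remainder is 0:
⌊5040/989⌋ = 5, remainder 95
⌊989/95⌋ = 10, remainder 39
⌊95/39⌋ = 2, remainder 17

2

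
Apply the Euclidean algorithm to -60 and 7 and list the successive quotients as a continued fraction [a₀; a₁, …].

-60 = -9·7 + 3, so a_0 = -9
7 = 2·3 + 1, so a_1 = 2
3 = 3·1 + 0, so a_2 = 3

[-9; 2, 3]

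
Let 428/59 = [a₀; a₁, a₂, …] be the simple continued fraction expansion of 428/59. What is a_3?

Repeatedly divide and take the remainder:
428 ÷ 59 → quotient 7, remainder 15
59 ÷ 15 → quotient 3, remainder 14
15 ÷ 14 → quotient 1, remainder 1
14 ÷ 1 → quotient 14, remainder 0

14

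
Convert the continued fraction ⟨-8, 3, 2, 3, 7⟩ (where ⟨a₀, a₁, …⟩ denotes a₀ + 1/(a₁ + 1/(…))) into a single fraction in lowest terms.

a_0 = -8: -8/1
a_1 = 3: -23/3
a_2 = 2: -54/7
a_3 = 3: -185/24
a_4 = 7: -1349/175

-1349/175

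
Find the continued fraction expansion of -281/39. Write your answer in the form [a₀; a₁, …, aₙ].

[-8; 1, 3, 1, 7]

-281 ÷ 39 → quotient -8, remainder 31
39 ÷ 31 → quotient 1, remainder 8
31 ÷ 8 → quotient 3, remainder 7
8 ÷ 7 → quotient 1, remainder 1
7 ÷ 1 → quotient 7, remainder 0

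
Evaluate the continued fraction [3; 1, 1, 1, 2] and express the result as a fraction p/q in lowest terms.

a_0 = 3: 3/1
a_1 = 1: 4/1
a_2 = 1: 7/2
a_3 = 1: 11/3
a_4 = 2: 29/8

29/8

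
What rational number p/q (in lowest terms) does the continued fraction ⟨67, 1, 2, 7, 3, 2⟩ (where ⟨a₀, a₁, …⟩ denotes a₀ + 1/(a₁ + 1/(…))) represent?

a_0 = 67: 67/1
a_1 = 1: 68/1
a_2 = 2: 203/3
a_3 = 7: 1489/22
a_4 = 3: 4670/69
a_5 = 2: 10829/160

10829/160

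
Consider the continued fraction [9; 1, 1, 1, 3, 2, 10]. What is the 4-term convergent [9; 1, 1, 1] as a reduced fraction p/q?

29/3

Build up convergents one term at a time:
a_0 = 9: 9/1
a_1 = 1: 10/1
a_2 = 1: 19/2
a_3 = 1: 29/3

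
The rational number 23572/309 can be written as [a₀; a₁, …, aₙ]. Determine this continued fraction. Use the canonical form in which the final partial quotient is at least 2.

[76; 3, 1, 1, 21, 2]

23572 ÷ 309 → quotient 76, remainder 88
309 ÷ 88 → quotient 3, remainder 45
88 ÷ 45 → quotient 1, remainder 43
45 ÷ 43 → quotient 1, remainder 2
43 ÷ 2 → quotient 21, remainder 1
2 ÷ 1 → quotient 2, remainder 0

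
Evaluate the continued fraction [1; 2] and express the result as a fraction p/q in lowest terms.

a_0 = 1: 1/1
a_1 = 2: 3/2

3/2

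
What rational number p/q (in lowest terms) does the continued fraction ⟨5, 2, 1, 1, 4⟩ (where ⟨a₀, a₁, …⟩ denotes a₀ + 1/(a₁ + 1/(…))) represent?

a_0 = 5: 5/1
a_1 = 2: 11/2
a_2 = 1: 16/3
a_3 = 1: 27/5
a_4 = 4: 124/23

124/23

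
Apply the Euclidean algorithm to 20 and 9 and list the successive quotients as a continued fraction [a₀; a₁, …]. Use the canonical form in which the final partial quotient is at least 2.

[2; 4, 2]

20 = 2·9 + 2, so a_0 = 2
9 = 4·2 + 1, so a_1 = 4
2 = 2·1 + 0, so a_2 = 2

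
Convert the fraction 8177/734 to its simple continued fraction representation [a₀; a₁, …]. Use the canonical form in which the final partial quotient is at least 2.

[11; 7, 7, 1, 12]

⌊8177/734⌋ = 11, remainder 103
⌊734/103⌋ = 7, remainder 13
⌊103/13⌋ = 7, remainder 12
⌊13/12⌋ = 1, remainder 1
⌊12/1⌋ = 12, remainder 0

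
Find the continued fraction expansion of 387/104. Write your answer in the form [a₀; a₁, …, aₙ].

[3; 1, 2, 1, 1, 2, 2, 2]

Apply division with remainder until the remainder is 0:
387 ÷ 104 → quotient 3, remainder 75
104 ÷ 75 → quotient 1, remainder 29
75 ÷ 29 → quotient 2, remainder 17
29 ÷ 17 → quotient 1, remainder 12
17 ÷ 12 → quotient 1, remainder 5
12 ÷ 5 → quotient 2, remainder 2
5 ÷ 2 → quotient 2, remainder 1
2 ÷ 1 → quotient 2, remainder 0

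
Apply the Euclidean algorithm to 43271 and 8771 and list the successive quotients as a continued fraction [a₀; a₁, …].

[4; 1, 14, 53, 11]

Apply division with remainder until the remainder is 0:
⌊43271/8771⌋ = 4, remainder 8187
⌊8771/8187⌋ = 1, remainder 584
⌊8187/584⌋ = 14, remainder 11
⌊584/11⌋ = 53, remainder 1
⌊11/1⌋ = 11, remainder 0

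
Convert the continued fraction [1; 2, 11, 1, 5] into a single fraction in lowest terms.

219/148

Work from the innermost term outward:
Start with 5.
1 + 1/(5/1) = 1 + 1/5 = 6/5
11 + 1/(6/5) = 11 + 5/6 = 71/6
2 + 1/(71/6) = 2 + 6/71 = 148/71
1 + 1/(148/71) = 1 + 71/148 = 219/148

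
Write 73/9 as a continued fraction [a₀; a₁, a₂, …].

Run the Euclidean algorithm, recording each quotient:
73 = 8·9 + 1, so a_0 = 8
9 = 9·1 + 0, so a_1 = 9

[8; 9]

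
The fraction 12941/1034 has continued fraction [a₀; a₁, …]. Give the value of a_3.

Repeatedly divide and take the remainder:
12941 ÷ 1034 → quotient 12, remainder 533
1034 ÷ 533 → quotient 1, remainder 501
533 ÷ 501 → quotient 1, remainder 32
501 ÷ 32 → quotient 15, remainder 21

15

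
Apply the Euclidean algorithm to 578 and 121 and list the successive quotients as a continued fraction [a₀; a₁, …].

[4; 1, 3, 2, 13]

578 = 4·121 + 94, so a_0 = 4
121 = 1·94 + 27, so a_1 = 1
94 = 3·27 + 13, so a_2 = 3
27 = 2·13 + 1, so a_3 = 2
13 = 13·1 + 0, so a_4 = 13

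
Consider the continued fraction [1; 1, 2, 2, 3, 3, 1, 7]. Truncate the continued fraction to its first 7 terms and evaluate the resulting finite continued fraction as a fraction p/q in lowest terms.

Start with 1.
3 + 1/(1/1) = 3 + 1/1 = 4/1
3 + 1/(4/1) = 3 + 1/4 = 13/4
2 + 1/(13/4) = 2 + 4/13 = 30/13
2 + 1/(30/13) = 2 + 13/30 = 73/30
1 + 1/(73/30) = 1 + 30/73 = 103/73
1 + 1/(103/73) = 1 + 73/103 = 176/103

176/103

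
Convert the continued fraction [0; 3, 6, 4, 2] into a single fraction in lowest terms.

56/177

a_0 = 0: 0/1
a_1 = 3: 1/3
a_2 = 6: 6/19
a_3 = 4: 25/79
a_4 = 2: 56/177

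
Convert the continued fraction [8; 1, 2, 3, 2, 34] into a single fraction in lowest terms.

Start with 34.
2 + 1/(34/1) = 2 + 1/34 = 69/34
3 + 1/(69/34) = 3 + 34/69 = 241/69
2 + 1/(241/69) = 2 + 69/241 = 551/241
1 + 1/(551/241) = 1 + 241/551 = 792/551
8 + 1/(792/551) = 8 + 551/792 = 6887/792

6887/792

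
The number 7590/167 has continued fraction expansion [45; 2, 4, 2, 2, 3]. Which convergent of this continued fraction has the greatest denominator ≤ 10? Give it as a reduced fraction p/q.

a_0 = 45: 45/1  (≤ bound)
a_1 = 2: 91/2  (≤ bound)
a_2 = 4: 409/9  (≤ bound)
a_3 = 2: 909/20  (> 10, stop)

409/9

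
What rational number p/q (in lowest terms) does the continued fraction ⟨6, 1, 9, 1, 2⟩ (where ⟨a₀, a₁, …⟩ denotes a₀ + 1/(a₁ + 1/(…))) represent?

Start with 2.
1 + 1/(2/1) = 1 + 1/2 = 3/2
9 + 1/(3/2) = 9 + 2/3 = 29/3
1 + 1/(29/3) = 1 + 3/29 = 32/29
6 + 1/(32/29) = 6 + 29/32 = 221/32

221/32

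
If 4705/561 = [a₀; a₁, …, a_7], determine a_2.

1

4705 ÷ 561 → quotient 8, remainder 217
561 ÷ 217 → quotient 2, remainder 127
217 ÷ 127 → quotient 1, remainder 90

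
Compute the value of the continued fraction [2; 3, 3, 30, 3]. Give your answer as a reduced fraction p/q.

2114/919

a_0 = 2: 2/1
a_1 = 3: 7/3
a_2 = 3: 23/10
a_3 = 30: 697/303
a_4 = 3: 2114/919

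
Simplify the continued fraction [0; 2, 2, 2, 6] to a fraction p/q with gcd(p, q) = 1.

Compute successive convergents:
a_0 = 0: 0/1
a_1 = 2: 1/2
a_2 = 2: 2/5
a_3 = 2: 5/12
a_4 = 6: 32/77

32/77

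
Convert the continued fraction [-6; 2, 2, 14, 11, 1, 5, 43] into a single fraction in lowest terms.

a_0 = -6: -6/1
a_1 = 2: -11/2
a_2 = 2: -28/5
a_3 = 14: -403/72
a_4 = 11: -4461/797
a_5 = 1: -4864/869
a_6 = 5: -28781/5142
a_7 = 43: -1242447/221975

-1242447/221975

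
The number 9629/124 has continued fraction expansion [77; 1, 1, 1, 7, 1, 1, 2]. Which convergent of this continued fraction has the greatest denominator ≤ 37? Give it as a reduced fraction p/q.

a_0 = 77: 77/1  (≤ bound)
a_1 = 1: 78/1  (≤ bound)
a_2 = 1: 155/2  (≤ bound)
a_3 = 1: 233/3  (≤ bound)
a_4 = 7: 1786/23  (≤ bound)
a_5 = 1: 2019/26  (≤ bound)
a_6 = 1: 3805/49  (> 37, stop)

2019/26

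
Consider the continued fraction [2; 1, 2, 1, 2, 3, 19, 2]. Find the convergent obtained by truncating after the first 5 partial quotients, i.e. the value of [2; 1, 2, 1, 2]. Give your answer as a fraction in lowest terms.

Start with 2.
1 + 1/(2/1) = 1 + 1/2 = 3/2
2 + 1/(3/2) = 2 + 2/3 = 8/3
1 + 1/(8/3) = 1 + 3/8 = 11/8
2 + 1/(11/8) = 2 + 8/11 = 30/11

30/11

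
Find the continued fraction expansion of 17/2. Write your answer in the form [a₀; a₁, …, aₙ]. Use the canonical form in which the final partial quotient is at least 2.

17 = 8·2 + 1, so a_0 = 8
2 = 2·1 + 0, so a_1 = 2

[8; 2]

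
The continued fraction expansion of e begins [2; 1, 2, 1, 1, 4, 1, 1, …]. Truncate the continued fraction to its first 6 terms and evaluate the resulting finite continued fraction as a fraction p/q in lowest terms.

87/32

a_0 = 2: 2/1
a_1 = 1: 3/1
a_2 = 2: 8/3
a_3 = 1: 11/4
a_4 = 1: 19/7
a_5 = 4: 87/32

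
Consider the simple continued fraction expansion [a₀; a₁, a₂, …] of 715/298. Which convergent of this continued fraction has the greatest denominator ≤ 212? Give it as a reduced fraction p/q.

12/5

a_0 = 2: 2/1  (≤ bound)
a_1 = 2: 5/2  (≤ bound)
a_2 = 1: 7/3  (≤ bound)
a_3 = 1: 12/5  (≤ bound)
a_4 = 59: 715/298  (> 212, stop)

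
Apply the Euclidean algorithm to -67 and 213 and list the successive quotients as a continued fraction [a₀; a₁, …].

-67 ÷ 213 → quotient -1, remainder 146
213 ÷ 146 → quotient 1, remainder 67
146 ÷ 67 → quotient 2, remainder 12
67 ÷ 12 → quotient 5, remainder 7
12 ÷ 7 → quotient 1, remainder 5
7 ÷ 5 → quotient 1, remainder 2
5 ÷ 2 → quotient 2, remainder 1
2 ÷ 1 → quotient 2, remainder 0

[-1; 1, 2, 5, 1, 1, 2, 2]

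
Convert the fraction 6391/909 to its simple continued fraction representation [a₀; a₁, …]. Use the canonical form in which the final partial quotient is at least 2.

Run the Euclidean algorithm, recording each quotient:
6391 = 7·909 + 28, so a_0 = 7
909 = 32·28 + 13, so a_1 = 32
28 = 2·13 + 2, so a_2 = 2
13 = 6·2 + 1, so a_3 = 6
2 = 2·1 + 0, so a_4 = 2

[7; 32, 2, 6, 2]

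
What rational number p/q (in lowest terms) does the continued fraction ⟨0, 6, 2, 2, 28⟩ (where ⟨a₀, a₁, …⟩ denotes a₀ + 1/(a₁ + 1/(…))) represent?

142/909

Start with 28.
2 + 1/(28/1) = 2 + 1/28 = 57/28
2 + 1/(57/28) = 2 + 28/57 = 142/57
6 + 1/(142/57) = 6 + 57/142 = 909/142
0 + 1/(909/142) = 0 + 142/909 = 142/909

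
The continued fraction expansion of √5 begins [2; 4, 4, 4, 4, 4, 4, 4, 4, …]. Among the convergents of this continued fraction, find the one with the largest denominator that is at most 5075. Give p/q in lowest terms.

a_0 = 2: 2/1  (≤ bound)
a_1 = 4: 9/4  (≤ bound)
a_2 = 4: 38/17  (≤ bound)
a_3 = 4: 161/72  (≤ bound)
a_4 = 4: 682/305  (≤ bound)
a_5 = 4: 2889/1292  (≤ bound)
a_6 = 4: 12238/5473  (> 5075, stop)

2889/1292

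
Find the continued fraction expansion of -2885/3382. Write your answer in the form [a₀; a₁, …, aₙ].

⌊-2885/3382⌋ = -1, remainder 497
⌊3382/497⌋ = 6, remainder 400
⌊497/400⌋ = 1, remainder 97
⌊400/97⌋ = 4, remainder 12
⌊97/12⌋ = 8, remainder 1
⌊12/1⌋ = 12, remainder 0

[-1; 6, 1, 4, 8, 12]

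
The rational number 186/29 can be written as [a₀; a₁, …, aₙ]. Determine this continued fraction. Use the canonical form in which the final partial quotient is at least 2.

[6; 2, 2, 2, 2]

Run the Euclidean algorithm, recording each quotient:
⌊186/29⌋ = 6, remainder 12
⌊29/12⌋ = 2, remainder 5
⌊12/5⌋ = 2, remainder 2
⌊5/2⌋ = 2, remainder 1
⌊2/1⌋ = 2, remainder 0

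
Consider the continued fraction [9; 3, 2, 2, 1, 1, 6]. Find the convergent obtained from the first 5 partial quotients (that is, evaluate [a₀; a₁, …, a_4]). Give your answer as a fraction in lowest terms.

223/24

Collapse the nested fraction from the inside out:
Start with 1.
2 + 1/(1/1) = 2 + 1/1 = 3/1
2 + 1/(3/1) = 2 + 1/3 = 7/3
3 + 1/(7/3) = 3 + 3/7 = 24/7
9 + 1/(24/7) = 9 + 7/24 = 223/24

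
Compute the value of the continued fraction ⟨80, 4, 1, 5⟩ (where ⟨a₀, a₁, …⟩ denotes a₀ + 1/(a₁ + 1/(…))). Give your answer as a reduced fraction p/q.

2326/29

Use the convergent recurrence hₖ = aₖ·hₖ₋₁ + hₖ₋₂ (and likewise for the denominators kₖ):
a_0 = 80: 80/1
a_1 = 4: 321/4
a_2 = 1: 401/5
a_3 = 5: 2326/29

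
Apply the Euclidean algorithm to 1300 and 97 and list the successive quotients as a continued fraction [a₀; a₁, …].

1300 = 13·97 + 39, so a_0 = 13
97 = 2·39 + 19, so a_1 = 2
39 = 2·19 + 1, so a_2 = 2
19 = 19·1 + 0, so a_3 = 19

[13; 2, 2, 19]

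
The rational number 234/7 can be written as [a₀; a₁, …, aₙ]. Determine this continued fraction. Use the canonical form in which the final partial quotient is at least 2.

[33; 2, 3]

⌊234/7⌋ = 33, remainder 3
⌊7/3⌋ = 2, remainder 1
⌊3/1⌋ = 3, remainder 0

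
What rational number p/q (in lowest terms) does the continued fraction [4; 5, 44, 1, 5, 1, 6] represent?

Use the convergent recurrence hₖ = aₖ·hₖ₋₁ + hₖ₋₂ (and likewise for the denominators kₖ):
a_0 = 4: 4/1
a_1 = 5: 21/5
a_2 = 44: 928/221
a_3 = 1: 949/226
a_4 = 5: 5673/1351
a_5 = 1: 6622/1577
a_6 = 6: 45405/10813

45405/10813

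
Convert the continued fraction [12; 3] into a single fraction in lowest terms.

37/3

Collapse the nested fraction from the inside out:
Start with 3.
12 + 1/(3/1) = 12 + 1/3 = 37/3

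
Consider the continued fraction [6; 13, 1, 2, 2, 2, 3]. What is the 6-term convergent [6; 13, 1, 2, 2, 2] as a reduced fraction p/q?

1415/233

a_0 = 6: 6/1
a_1 = 13: 79/13
a_2 = 1: 85/14
a_3 = 2: 249/41
a_4 = 2: 583/96
a_5 = 2: 1415/233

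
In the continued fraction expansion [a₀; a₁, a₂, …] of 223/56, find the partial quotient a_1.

1

223 = 3·56 + 55, so a_0 = 3
56 = 1·55 + 1, so a_1 = 1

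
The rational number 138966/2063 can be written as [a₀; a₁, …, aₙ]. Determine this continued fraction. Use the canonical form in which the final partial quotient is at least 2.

138966 ÷ 2063 → quotient 67, remainder 745
2063 ÷ 745 → quotient 2, remainder 573
745 ÷ 573 → quotient 1, remainder 172
573 ÷ 172 → quotient 3, remainder 57
172 ÷ 57 → quotient 3, remainder 1
57 ÷ 1 → quotient 57, remainder 0

[67; 2, 1, 3, 3, 57]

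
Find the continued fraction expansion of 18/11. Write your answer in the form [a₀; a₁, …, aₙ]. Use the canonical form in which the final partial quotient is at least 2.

[1; 1, 1, 1, 3]

18 ÷ 11 → quotient 1, remainder 7
11 ÷ 7 → quotient 1, remainder 4
7 ÷ 4 → quotient 1, remainder 3
4 ÷ 3 → quotient 1, remainder 1
3 ÷ 1 → quotient 3, remainder 0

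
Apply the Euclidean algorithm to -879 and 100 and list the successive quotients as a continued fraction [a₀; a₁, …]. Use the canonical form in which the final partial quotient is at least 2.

-879 = -9·100 + 21, so a_0 = -9
100 = 4·21 + 16, so a_1 = 4
21 = 1·16 + 5, so a_2 = 1
16 = 3·5 + 1, so a_3 = 3
5 = 5·1 + 0, so a_4 = 5

[-9; 4, 1, 3, 5]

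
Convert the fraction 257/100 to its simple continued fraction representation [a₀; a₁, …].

[2; 1, 1, 3, 14]

257 = 2·100 + 57, so a_0 = 2
100 = 1·57 + 43, so a_1 = 1
57 = 1·43 + 14, so a_2 = 1
43 = 3·14 + 1, so a_3 = 3
14 = 14·1 + 0, so a_4 = 14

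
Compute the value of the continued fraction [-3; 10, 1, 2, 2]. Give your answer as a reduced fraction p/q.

-218/75

a_0 = -3: -3/1
a_1 = 10: -29/10
a_2 = 1: -32/11
a_3 = 2: -93/32
a_4 = 2: -218/75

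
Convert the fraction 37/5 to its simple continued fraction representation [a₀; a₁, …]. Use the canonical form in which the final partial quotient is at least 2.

[7; 2, 2]

Repeatedly divide and take the remainder:
⌊37/5⌋ = 7, remainder 2
⌊5/2⌋ = 2, remainder 1
⌊2/1⌋ = 2, remainder 0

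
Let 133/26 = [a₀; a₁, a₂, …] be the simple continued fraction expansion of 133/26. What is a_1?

8

Run the Euclidean algorithm, recording each quotient:
133 ÷ 26 → quotient 5, remainder 3
26 ÷ 3 → quotient 8, remainder 2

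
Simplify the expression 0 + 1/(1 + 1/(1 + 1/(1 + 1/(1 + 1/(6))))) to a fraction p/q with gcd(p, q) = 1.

a_0 = 0: 0/1
a_1 = 1: 1/1
a_2 = 1: 1/2
a_3 = 1: 2/3
a_4 = 1: 3/5
a_5 = 6: 20/33

20/33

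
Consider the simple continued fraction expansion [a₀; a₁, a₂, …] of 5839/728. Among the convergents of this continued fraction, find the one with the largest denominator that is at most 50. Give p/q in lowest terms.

393/49

a_0 = 8: 8/1  (≤ bound)
a_1 = 48: 385/48  (≤ bound)
a_2 = 1: 393/49  (≤ bound)
a_3 = 1: 778/97  (> 50, stop)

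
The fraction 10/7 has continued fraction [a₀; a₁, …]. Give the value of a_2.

10 ÷ 7 → quotient 1, remainder 3
7 ÷ 3 → quotient 2, remainder 1
3 ÷ 1 → quotient 3, remainder 0

3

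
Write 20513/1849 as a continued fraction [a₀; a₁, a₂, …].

Repeatedly divide and take the remainder:
20513 ÷ 1849 → quotient 11, remainder 174
1849 ÷ 174 → quotient 10, remainder 109
174 ÷ 109 → quotient 1, remainder 65
109 ÷ 65 → quotient 1, remainder 44
65 ÷ 44 → quotient 1, remainder 21
44 ÷ 21 → quotient 2, remainder 2
21 ÷ 2 → quotient 10, remainder 1
2 ÷ 1 → quotient 2, remainder 0

[11; 10, 1, 1, 1, 2, 10, 2]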